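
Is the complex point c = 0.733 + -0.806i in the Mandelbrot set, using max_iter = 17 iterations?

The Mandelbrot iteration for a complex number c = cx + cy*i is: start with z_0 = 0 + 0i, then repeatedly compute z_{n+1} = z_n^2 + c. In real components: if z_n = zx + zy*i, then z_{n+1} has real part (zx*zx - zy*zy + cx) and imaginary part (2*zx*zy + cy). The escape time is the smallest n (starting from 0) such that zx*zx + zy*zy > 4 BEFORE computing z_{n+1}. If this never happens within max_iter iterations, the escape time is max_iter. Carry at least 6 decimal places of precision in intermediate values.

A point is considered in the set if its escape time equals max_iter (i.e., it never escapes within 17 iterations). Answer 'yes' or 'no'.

Answer: no

Derivation:
z_0 = 0 + 0i, c = 0.7330 + -0.8060i
Iter 1: z = 0.7330 + -0.8060i, |z|^2 = 1.1869
Iter 2: z = 0.6207 + -1.9876i, |z|^2 = 4.3357
Escaped at iteration 2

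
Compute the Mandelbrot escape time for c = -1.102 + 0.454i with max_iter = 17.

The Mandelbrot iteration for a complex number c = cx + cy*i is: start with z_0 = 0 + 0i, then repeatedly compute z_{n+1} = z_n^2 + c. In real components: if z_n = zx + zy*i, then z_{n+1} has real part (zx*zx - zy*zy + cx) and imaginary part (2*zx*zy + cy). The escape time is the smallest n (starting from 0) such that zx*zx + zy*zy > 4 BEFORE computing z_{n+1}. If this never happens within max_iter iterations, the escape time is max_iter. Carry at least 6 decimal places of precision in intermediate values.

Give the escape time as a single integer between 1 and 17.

Answer: 5

Derivation:
z_0 = 0 + 0i, c = -1.1020 + 0.4540i
Iter 1: z = -1.1020 + 0.4540i, |z|^2 = 1.4205
Iter 2: z = -0.0937 + -0.5466i, |z|^2 = 0.3076
Iter 3: z = -1.3920 + 0.5564i, |z|^2 = 2.2473
Iter 4: z = 0.5260 + -1.0952i, |z|^2 = 1.4761
Iter 5: z = -2.0247 + -0.6982i, |z|^2 = 4.5867
Escaped at iteration 5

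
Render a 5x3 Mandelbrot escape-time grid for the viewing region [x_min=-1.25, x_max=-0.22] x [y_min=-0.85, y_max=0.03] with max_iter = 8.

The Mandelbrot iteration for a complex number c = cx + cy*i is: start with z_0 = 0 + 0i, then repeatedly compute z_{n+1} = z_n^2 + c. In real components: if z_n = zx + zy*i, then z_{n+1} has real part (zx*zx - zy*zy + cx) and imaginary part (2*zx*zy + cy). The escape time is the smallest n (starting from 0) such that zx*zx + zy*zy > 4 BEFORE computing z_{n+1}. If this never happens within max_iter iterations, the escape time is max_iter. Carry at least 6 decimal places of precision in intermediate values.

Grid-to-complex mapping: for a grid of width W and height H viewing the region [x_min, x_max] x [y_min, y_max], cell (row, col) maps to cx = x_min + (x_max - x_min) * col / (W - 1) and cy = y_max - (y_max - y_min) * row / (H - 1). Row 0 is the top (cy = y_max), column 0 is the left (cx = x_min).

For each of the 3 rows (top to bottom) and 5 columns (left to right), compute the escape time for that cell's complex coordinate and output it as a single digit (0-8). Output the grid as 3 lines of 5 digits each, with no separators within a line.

(row=0, col=0): c = -1.2500 + 0.0300i → escape time 8
(row=0, col=1): c = -0.9925 + 0.0300i → escape time 8
(row=0, col=2): c = -0.7350 + 0.0300i → escape time 8
(row=0, col=3): c = -0.4775 + 0.0300i → escape time 8
(row=0, col=4): c = -0.2200 + 0.0300i → escape time 8
(row=1, col=0): c = -1.2500 + -0.4100i → escape time 8
(row=1, col=1): c = -0.9925 + -0.4100i → escape time 7
(row=1, col=2): c = -0.7350 + -0.4100i → escape time 8
(row=1, col=3): c = -0.4775 + -0.4100i → escape time 8
(row=1, col=4): c = -0.2200 + -0.4100i → escape time 8
(row=2, col=0): c = -1.2500 + -0.8500i → escape time 3
(row=2, col=1): c = -0.9925 + -0.8500i → escape time 3
(row=2, col=2): c = -0.7350 + -0.8500i → escape time 4
(row=2, col=3): c = -0.4775 + -0.8500i → escape time 5
(row=2, col=4): c = -0.2200 + -0.8500i → escape time 8

Answer: 88888
87888
33458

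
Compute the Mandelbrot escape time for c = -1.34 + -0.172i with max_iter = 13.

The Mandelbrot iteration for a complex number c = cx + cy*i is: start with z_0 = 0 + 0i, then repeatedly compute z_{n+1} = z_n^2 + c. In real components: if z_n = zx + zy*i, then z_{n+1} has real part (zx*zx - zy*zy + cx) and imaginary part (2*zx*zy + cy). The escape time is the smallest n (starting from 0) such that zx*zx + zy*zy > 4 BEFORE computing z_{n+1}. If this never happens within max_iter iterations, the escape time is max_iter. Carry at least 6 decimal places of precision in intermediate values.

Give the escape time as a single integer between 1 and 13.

z_0 = 0 + 0i, c = -1.3400 + -0.1720i
Iter 1: z = -1.3400 + -0.1720i, |z|^2 = 1.8252
Iter 2: z = 0.4260 + 0.2890i, |z|^2 = 0.2650
Iter 3: z = -1.2420 + 0.0742i, |z|^2 = 1.5481
Iter 4: z = 0.1971 + -0.3563i, |z|^2 = 0.1658
Iter 5: z = -1.4281 + -0.3124i, |z|^2 = 2.1372
Iter 6: z = 0.6019 + 0.7204i, |z|^2 = 0.8813
Iter 7: z = -1.4967 + 0.6953i, |z|^2 = 2.7235
Iter 8: z = 0.4167 + -2.2533i, |z|^2 = 5.2508
Escaped at iteration 8

Answer: 8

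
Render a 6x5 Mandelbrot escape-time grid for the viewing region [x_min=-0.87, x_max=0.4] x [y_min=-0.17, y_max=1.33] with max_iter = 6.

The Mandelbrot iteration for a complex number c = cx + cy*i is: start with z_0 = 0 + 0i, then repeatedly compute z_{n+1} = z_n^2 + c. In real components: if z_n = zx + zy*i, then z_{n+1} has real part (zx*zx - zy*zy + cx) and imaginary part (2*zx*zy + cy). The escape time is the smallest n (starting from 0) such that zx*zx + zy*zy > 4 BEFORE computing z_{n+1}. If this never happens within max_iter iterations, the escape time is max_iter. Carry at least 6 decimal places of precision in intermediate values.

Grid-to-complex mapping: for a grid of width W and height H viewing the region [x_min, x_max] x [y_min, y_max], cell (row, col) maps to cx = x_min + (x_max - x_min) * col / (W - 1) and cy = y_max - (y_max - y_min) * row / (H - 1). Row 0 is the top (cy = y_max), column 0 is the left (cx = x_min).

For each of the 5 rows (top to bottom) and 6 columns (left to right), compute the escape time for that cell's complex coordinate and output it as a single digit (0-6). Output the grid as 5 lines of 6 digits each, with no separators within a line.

Answer: 222222
345643
566666
666666
666666

Derivation:
(row=0, col=0): c = -0.8700 + 1.3300i → escape time 2
(row=0, col=1): c = -0.6160 + 1.3300i → escape time 2
(row=0, col=2): c = -0.3620 + 1.3300i → escape time 2
(row=0, col=3): c = -0.1080 + 1.3300i → escape time 2
(row=0, col=4): c = 0.1460 + 1.3300i → escape time 2
(row=0, col=5): c = 0.4000 + 1.3300i → escape time 2
(row=1, col=0): c = -0.8700 + 0.9550i → escape time 3
(row=1, col=1): c = -0.6160 + 0.9550i → escape time 4
(row=1, col=2): c = -0.3620 + 0.9550i → escape time 5
(row=1, col=3): c = -0.1080 + 0.9550i → escape time 6
(row=1, col=4): c = 0.1460 + 0.9550i → escape time 4
(row=1, col=5): c = 0.4000 + 0.9550i → escape time 3
(row=2, col=0): c = -0.8700 + 0.5800i → escape time 5
(row=2, col=1): c = -0.6160 + 0.5800i → escape time 6
(row=2, col=2): c = -0.3620 + 0.5800i → escape time 6
(row=2, col=3): c = -0.1080 + 0.5800i → escape time 6
(row=2, col=4): c = 0.1460 + 0.5800i → escape time 6
(row=2, col=5): c = 0.4000 + 0.5800i → escape time 6
(row=3, col=0): c = -0.8700 + 0.2050i → escape time 6
(row=3, col=1): c = -0.6160 + 0.2050i → escape time 6
(row=3, col=2): c = -0.3620 + 0.2050i → escape time 6
(row=3, col=3): c = -0.1080 + 0.2050i → escape time 6
(row=3, col=4): c = 0.1460 + 0.2050i → escape time 6
(row=3, col=5): c = 0.4000 + 0.2050i → escape time 6
(row=4, col=0): c = -0.8700 + -0.1700i → escape time 6
(row=4, col=1): c = -0.6160 + -0.1700i → escape time 6
(row=4, col=2): c = -0.3620 + -0.1700i → escape time 6
(row=4, col=3): c = -0.1080 + -0.1700i → escape time 6
(row=4, col=4): c = 0.1460 + -0.1700i → escape time 6
(row=4, col=5): c = 0.4000 + -0.1700i → escape time 6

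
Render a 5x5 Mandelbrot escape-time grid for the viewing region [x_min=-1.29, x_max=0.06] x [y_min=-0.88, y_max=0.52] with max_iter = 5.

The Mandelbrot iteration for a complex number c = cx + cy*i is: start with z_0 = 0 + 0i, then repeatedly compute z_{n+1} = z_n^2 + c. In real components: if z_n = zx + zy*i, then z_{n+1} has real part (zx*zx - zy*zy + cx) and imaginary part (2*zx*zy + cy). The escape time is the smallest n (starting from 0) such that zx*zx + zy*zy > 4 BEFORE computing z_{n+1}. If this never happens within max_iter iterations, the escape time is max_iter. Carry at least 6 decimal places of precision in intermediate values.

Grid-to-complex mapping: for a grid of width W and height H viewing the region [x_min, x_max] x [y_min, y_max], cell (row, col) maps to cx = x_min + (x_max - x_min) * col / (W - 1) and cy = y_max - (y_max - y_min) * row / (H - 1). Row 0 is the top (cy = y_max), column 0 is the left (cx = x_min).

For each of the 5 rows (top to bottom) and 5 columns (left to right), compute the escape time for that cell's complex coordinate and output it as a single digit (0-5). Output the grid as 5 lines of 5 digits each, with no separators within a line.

Answer: 45555
55555
55555
35555
33455

Derivation:
(row=0, col=0): c = -1.2900 + 0.5200i → escape time 4
(row=0, col=1): c = -0.9525 + 0.5200i → escape time 5
(row=0, col=2): c = -0.6150 + 0.5200i → escape time 5
(row=0, col=3): c = -0.2775 + 0.5200i → escape time 5
(row=0, col=4): c = 0.0600 + 0.5200i → escape time 5
(row=1, col=0): c = -1.2900 + 0.1700i → escape time 5
(row=1, col=1): c = -0.9525 + 0.1700i → escape time 5
(row=1, col=2): c = -0.6150 + 0.1700i → escape time 5
(row=1, col=3): c = -0.2775 + 0.1700i → escape time 5
(row=1, col=4): c = 0.0600 + 0.1700i → escape time 5
(row=2, col=0): c = -1.2900 + -0.1800i → escape time 5
(row=2, col=1): c = -0.9525 + -0.1800i → escape time 5
(row=2, col=2): c = -0.6150 + -0.1800i → escape time 5
(row=2, col=3): c = -0.2775 + -0.1800i → escape time 5
(row=2, col=4): c = 0.0600 + -0.1800i → escape time 5
(row=3, col=0): c = -1.2900 + -0.5300i → escape time 3
(row=3, col=1): c = -0.9525 + -0.5300i → escape time 5
(row=3, col=2): c = -0.6150 + -0.5300i → escape time 5
(row=3, col=3): c = -0.2775 + -0.5300i → escape time 5
(row=3, col=4): c = 0.0600 + -0.5300i → escape time 5
(row=4, col=0): c = -1.2900 + -0.8800i → escape time 3
(row=4, col=1): c = -0.9525 + -0.8800i → escape time 3
(row=4, col=2): c = -0.6150 + -0.8800i → escape time 4
(row=4, col=3): c = -0.2775 + -0.8800i → escape time 5
(row=4, col=4): c = 0.0600 + -0.8800i → escape time 5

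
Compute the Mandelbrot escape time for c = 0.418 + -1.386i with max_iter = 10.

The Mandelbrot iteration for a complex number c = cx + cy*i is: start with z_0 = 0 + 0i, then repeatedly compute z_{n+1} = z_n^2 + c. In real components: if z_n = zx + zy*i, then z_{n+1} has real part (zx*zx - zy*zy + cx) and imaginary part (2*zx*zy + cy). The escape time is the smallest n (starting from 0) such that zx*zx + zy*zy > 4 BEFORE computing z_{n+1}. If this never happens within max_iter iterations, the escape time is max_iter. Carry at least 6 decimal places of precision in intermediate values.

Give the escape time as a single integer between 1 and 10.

Answer: 2

Derivation:
z_0 = 0 + 0i, c = 0.4180 + -1.3860i
Iter 1: z = 0.4180 + -1.3860i, |z|^2 = 2.0957
Iter 2: z = -1.3283 + -2.5447i, |z|^2 = 8.2398
Escaped at iteration 2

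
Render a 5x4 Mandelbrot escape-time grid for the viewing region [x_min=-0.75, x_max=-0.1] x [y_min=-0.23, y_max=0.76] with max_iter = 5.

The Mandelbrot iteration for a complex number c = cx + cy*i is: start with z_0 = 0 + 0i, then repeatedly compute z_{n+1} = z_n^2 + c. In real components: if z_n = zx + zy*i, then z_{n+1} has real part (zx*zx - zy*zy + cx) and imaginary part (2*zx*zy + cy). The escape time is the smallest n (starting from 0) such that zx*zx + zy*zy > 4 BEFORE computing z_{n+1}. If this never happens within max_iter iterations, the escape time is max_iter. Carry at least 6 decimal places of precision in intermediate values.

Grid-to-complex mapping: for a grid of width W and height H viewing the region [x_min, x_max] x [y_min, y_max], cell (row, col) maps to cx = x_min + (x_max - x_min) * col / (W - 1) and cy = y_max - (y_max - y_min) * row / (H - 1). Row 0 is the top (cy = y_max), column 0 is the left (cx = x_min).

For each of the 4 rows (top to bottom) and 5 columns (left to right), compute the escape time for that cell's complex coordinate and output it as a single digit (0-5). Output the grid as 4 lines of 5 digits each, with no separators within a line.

(row=0, col=0): c = -0.7500 + 0.7600i → escape time 4
(row=0, col=1): c = -0.5875 + 0.7600i → escape time 5
(row=0, col=2): c = -0.4250 + 0.7600i → escape time 5
(row=0, col=3): c = -0.2625 + 0.7600i → escape time 5
(row=0, col=4): c = -0.1000 + 0.7600i → escape time 5
(row=1, col=0): c = -0.7500 + 0.4300i → escape time 5
(row=1, col=1): c = -0.5875 + 0.4300i → escape time 5
(row=1, col=2): c = -0.4250 + 0.4300i → escape time 5
(row=1, col=3): c = -0.2625 + 0.4300i → escape time 5
(row=1, col=4): c = -0.1000 + 0.4300i → escape time 5
(row=2, col=0): c = -0.7500 + 0.1000i → escape time 5
(row=2, col=1): c = -0.5875 + 0.1000i → escape time 5
(row=2, col=2): c = -0.4250 + 0.1000i → escape time 5
(row=2, col=3): c = -0.2625 + 0.1000i → escape time 5
(row=2, col=4): c = -0.1000 + 0.1000i → escape time 5
(row=3, col=0): c = -0.7500 + -0.2300i → escape time 5
(row=3, col=1): c = -0.5875 + -0.2300i → escape time 5
(row=3, col=2): c = -0.4250 + -0.2300i → escape time 5
(row=3, col=3): c = -0.2625 + -0.2300i → escape time 5
(row=3, col=4): c = -0.1000 + -0.2300i → escape time 5

Answer: 45555
55555
55555
55555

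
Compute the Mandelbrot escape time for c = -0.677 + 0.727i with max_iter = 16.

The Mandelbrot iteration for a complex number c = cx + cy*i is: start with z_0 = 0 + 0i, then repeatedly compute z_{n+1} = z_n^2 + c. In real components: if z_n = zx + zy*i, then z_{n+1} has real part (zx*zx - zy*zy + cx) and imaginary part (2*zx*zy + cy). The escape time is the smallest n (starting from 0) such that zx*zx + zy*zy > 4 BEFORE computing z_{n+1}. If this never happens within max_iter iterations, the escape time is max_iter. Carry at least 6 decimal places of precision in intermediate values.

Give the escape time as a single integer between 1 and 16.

z_0 = 0 + 0i, c = -0.6770 + 0.7270i
Iter 1: z = -0.6770 + 0.7270i, |z|^2 = 0.9869
Iter 2: z = -0.7472 + -0.2574i, |z|^2 = 0.6245
Iter 3: z = -0.1849 + 1.1116i, |z|^2 = 1.2698
Iter 4: z = -1.8784 + 0.3159i, |z|^2 = 3.6283
Iter 5: z = 2.7518 + -0.4597i, |z|^2 = 7.7837
Escaped at iteration 5

Answer: 5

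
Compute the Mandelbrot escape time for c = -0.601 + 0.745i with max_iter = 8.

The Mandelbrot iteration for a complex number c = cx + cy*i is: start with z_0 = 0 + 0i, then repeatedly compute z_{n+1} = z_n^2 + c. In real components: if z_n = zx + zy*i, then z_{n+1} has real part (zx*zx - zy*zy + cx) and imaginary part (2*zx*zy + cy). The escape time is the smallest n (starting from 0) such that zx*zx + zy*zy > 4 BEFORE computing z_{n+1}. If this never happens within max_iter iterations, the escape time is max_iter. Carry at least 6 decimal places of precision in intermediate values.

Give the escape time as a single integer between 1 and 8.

Answer: 5

Derivation:
z_0 = 0 + 0i, c = -0.6010 + 0.7450i
Iter 1: z = -0.6010 + 0.7450i, |z|^2 = 0.9162
Iter 2: z = -0.7948 + -0.1505i, |z|^2 = 0.6544
Iter 3: z = 0.0081 + 0.9842i, |z|^2 = 0.9688
Iter 4: z = -1.5696 + 0.7609i, |z|^2 = 3.0428
Iter 5: z = 1.2837 + -1.6438i, |z|^2 = 4.3500
Escaped at iteration 5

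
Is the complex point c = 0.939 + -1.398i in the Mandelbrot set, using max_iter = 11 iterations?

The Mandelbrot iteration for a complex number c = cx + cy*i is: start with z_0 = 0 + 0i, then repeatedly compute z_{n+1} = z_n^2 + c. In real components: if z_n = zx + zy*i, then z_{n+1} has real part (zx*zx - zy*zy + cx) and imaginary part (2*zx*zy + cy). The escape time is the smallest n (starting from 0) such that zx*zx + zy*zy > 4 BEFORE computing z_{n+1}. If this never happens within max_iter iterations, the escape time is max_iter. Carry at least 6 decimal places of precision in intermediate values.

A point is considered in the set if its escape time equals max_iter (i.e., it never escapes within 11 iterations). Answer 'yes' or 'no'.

z_0 = 0 + 0i, c = 0.9390 + -1.3980i
Iter 1: z = 0.9390 + -1.3980i, |z|^2 = 2.8361
Iter 2: z = -0.1337 + -4.0234i, |z|^2 = 16.2060
Escaped at iteration 2

Answer: no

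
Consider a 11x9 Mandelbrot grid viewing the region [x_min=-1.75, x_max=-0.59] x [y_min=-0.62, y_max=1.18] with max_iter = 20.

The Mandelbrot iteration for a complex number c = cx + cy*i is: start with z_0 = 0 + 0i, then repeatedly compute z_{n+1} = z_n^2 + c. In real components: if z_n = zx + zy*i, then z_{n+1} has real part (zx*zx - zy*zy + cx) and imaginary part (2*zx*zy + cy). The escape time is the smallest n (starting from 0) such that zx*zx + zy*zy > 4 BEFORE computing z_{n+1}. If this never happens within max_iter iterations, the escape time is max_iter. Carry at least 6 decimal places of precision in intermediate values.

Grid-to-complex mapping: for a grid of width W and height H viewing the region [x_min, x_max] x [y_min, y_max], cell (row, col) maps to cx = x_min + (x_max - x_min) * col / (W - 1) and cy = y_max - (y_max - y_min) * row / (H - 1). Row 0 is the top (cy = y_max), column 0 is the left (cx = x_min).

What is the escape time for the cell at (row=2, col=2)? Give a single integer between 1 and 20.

Answer: 3

Derivation:
z_0 = 0 + 0i, c = -1.5180 + 0.7300i
Iter 1: z = -1.5180 + 0.7300i, |z|^2 = 2.8372
Iter 2: z = 0.2534 + -1.4863i, |z|^2 = 2.2733
Iter 3: z = -3.6628 + -0.0233i, |z|^2 = 13.4167
Escaped at iteration 3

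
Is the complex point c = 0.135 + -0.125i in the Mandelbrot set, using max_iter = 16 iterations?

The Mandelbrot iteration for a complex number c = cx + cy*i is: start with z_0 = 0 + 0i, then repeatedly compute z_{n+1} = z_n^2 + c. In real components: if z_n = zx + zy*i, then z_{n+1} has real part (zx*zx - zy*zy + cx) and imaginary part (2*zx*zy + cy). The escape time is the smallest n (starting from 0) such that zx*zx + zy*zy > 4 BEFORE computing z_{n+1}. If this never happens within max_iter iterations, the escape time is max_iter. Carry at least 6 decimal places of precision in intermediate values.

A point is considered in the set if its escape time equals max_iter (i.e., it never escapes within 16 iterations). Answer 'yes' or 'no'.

z_0 = 0 + 0i, c = 0.1350 + -0.1250i
Iter 1: z = 0.1350 + -0.1250i, |z|^2 = 0.0339
Iter 2: z = 0.1376 + -0.1588i, |z|^2 = 0.0441
Iter 3: z = 0.1287 + -0.1687i, |z|^2 = 0.0450
Iter 4: z = 0.1231 + -0.1684i, |z|^2 = 0.0435
Iter 5: z = 0.1218 + -0.1665i, |z|^2 = 0.0425
Iter 6: z = 0.1221 + -0.1655i, |z|^2 = 0.0423
Iter 7: z = 0.1225 + -0.1654i, |z|^2 = 0.0424
Iter 8: z = 0.1226 + -0.1655i, |z|^2 = 0.0424
Iter 9: z = 0.1226 + -0.1656i, |z|^2 = 0.0425
Iter 10: z = 0.1226 + -0.1656i, |z|^2 = 0.0425
Iter 11: z = 0.1226 + -0.1656i, |z|^2 = 0.0425
Iter 12: z = 0.1226 + -0.1656i, |z|^2 = 0.0425
Iter 13: z = 0.1226 + -0.1656i, |z|^2 = 0.0425
Iter 14: z = 0.1226 + -0.1656i, |z|^2 = 0.0425
Iter 15: z = 0.1226 + -0.1656i, |z|^2 = 0.0425
Did not escape in 16 iterations → in set

Answer: yes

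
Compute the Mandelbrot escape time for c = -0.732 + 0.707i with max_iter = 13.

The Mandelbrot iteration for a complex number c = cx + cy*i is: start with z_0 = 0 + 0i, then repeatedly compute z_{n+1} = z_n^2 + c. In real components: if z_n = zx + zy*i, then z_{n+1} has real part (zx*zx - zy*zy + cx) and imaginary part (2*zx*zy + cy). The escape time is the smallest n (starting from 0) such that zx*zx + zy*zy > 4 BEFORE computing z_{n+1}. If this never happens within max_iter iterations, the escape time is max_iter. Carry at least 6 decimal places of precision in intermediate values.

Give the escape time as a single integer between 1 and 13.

Answer: 5

Derivation:
z_0 = 0 + 0i, c = -0.7320 + 0.7070i
Iter 1: z = -0.7320 + 0.7070i, |z|^2 = 1.0357
Iter 2: z = -0.6960 + -0.3280i, |z|^2 = 0.5921
Iter 3: z = -0.3552 + 1.1637i, |z|^2 = 1.4802
Iter 4: z = -1.9600 + -0.1196i, |z|^2 = 3.8557
Iter 5: z = 3.0951 + 1.1757i, |z|^2 = 10.9623
Escaped at iteration 5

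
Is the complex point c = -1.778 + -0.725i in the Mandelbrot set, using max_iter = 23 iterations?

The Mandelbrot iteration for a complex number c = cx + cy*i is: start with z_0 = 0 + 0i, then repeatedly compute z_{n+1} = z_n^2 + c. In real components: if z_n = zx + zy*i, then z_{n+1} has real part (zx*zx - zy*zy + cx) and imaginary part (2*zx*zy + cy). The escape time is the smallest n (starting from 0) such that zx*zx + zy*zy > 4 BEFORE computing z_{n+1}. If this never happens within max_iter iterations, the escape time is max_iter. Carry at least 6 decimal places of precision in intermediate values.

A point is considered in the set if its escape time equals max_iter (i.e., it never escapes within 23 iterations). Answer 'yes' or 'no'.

Answer: no

Derivation:
z_0 = 0 + 0i, c = -1.7780 + -0.7250i
Iter 1: z = -1.7780 + -0.7250i, |z|^2 = 3.6869
Iter 2: z = 0.8577 + 1.8531i, |z|^2 = 4.1696
Escaped at iteration 2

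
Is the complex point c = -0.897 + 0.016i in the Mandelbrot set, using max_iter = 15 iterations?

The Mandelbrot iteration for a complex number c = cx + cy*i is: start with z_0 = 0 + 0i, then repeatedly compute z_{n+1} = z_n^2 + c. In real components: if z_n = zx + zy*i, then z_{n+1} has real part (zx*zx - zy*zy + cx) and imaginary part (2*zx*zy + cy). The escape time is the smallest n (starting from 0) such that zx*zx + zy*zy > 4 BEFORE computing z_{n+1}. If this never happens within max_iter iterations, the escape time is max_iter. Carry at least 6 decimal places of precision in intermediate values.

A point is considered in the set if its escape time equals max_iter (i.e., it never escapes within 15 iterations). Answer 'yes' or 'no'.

Answer: yes

Derivation:
z_0 = 0 + 0i, c = -0.8970 + 0.0160i
Iter 1: z = -0.8970 + 0.0160i, |z|^2 = 0.8049
Iter 2: z = -0.0926 + -0.0127i, |z|^2 = 0.0087
Iter 3: z = -0.8886 + 0.0184i, |z|^2 = 0.7899
Iter 4: z = -0.1078 + -0.0166i, |z|^2 = 0.0119
Iter 5: z = -0.8857 + 0.0196i, |z|^2 = 0.7848
Iter 6: z = -0.1130 + -0.0187i, |z|^2 = 0.0131
Iter 7: z = -0.8846 + 0.0202i, |z|^2 = 0.7829
Iter 8: z = -0.1149 + -0.0198i, |z|^2 = 0.0136
Iter 9: z = -0.8842 + 0.0205i, |z|^2 = 0.7822
Iter 10: z = -0.1156 + -0.0203i, |z|^2 = 0.0138
Iter 11: z = -0.8840 + 0.0207i, |z|^2 = 0.7820
Iter 12: z = -0.1159 + -0.0206i, |z|^2 = 0.0139
Iter 13: z = -0.8840 + 0.0208i, |z|^2 = 0.7819
Iter 14: z = -0.1160 + -0.0207i, |z|^2 = 0.0139
Did not escape in 15 iterations → in set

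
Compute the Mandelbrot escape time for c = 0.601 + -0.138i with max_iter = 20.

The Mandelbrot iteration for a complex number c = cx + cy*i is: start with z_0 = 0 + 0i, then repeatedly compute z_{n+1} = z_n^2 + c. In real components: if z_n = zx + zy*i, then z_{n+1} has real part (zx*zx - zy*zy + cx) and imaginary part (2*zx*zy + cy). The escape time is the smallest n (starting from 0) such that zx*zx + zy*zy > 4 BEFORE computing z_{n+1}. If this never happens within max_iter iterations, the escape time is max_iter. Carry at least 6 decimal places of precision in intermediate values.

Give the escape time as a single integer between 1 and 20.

Answer: 4

Derivation:
z_0 = 0 + 0i, c = 0.6010 + -0.1380i
Iter 1: z = 0.6010 + -0.1380i, |z|^2 = 0.3802
Iter 2: z = 0.9432 + -0.3039i, |z|^2 = 0.9819
Iter 3: z = 1.3982 + -0.7112i, |z|^2 = 2.4608
Iter 4: z = 2.0502 + -2.1268i, |z|^2 = 8.7265
Escaped at iteration 4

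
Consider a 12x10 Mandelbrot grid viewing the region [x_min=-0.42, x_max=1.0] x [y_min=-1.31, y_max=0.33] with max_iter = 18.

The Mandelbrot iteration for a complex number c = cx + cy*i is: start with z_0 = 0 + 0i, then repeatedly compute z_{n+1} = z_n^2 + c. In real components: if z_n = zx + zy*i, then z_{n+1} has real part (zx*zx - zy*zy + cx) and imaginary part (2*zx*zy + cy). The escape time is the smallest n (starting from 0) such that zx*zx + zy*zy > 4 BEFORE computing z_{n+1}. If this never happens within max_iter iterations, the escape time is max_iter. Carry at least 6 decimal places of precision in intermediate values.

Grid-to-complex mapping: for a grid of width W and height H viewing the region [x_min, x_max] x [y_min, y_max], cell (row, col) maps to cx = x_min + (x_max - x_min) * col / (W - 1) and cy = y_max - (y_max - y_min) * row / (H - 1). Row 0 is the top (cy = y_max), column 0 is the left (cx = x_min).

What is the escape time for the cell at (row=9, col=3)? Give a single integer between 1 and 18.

z_0 = 0 + 0i, c = -0.0327 + -1.3100i
Iter 1: z = -0.0327 + -1.3100i, |z|^2 = 1.7172
Iter 2: z = -1.7478 + -1.2243i, |z|^2 = 4.5535
Escaped at iteration 2

Answer: 2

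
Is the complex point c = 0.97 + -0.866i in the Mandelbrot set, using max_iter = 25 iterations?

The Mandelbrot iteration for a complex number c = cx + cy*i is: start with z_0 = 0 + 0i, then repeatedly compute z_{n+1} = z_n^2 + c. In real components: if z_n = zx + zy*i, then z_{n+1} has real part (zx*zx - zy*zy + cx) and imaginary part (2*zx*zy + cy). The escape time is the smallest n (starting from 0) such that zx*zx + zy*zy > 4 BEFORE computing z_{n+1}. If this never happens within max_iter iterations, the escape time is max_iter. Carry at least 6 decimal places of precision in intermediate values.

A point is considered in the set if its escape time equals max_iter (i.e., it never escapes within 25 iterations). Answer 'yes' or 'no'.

Answer: no

Derivation:
z_0 = 0 + 0i, c = 0.9700 + -0.8660i
Iter 1: z = 0.9700 + -0.8660i, |z|^2 = 1.6909
Iter 2: z = 1.1609 + -2.5460i, |z|^2 = 7.8301
Escaped at iteration 2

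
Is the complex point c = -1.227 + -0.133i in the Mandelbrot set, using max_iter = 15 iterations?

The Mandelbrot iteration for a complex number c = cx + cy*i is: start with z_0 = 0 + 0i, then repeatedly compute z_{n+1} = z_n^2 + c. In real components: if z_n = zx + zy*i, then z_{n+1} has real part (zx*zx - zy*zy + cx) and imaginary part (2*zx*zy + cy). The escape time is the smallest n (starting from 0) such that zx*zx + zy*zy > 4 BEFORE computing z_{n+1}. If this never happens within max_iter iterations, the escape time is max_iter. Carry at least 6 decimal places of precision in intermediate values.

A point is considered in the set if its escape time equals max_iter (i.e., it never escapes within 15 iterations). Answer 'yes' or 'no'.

Answer: yes

Derivation:
z_0 = 0 + 0i, c = -1.2270 + -0.1330i
Iter 1: z = -1.2270 + -0.1330i, |z|^2 = 1.5232
Iter 2: z = 0.2608 + 0.1934i, |z|^2 = 0.1054
Iter 3: z = -1.1964 + -0.0321i, |z|^2 = 1.4323
Iter 4: z = 0.2032 + -0.0562i, |z|^2 = 0.0445
Iter 5: z = -1.1888 + -0.1558i, |z|^2 = 1.4376
Iter 6: z = 0.1621 + 0.2375i, |z|^2 = 0.0827
Iter 7: z = -1.2571 + -0.0560i, |z|^2 = 1.5835
Iter 8: z = 0.3503 + 0.0078i, |z|^2 = 0.1227
Iter 9: z = -1.1044 + -0.1275i, |z|^2 = 1.2359
Iter 10: z = -0.0236 + 0.1486i, |z|^2 = 0.0227
Iter 11: z = -1.2485 + -0.1400i, |z|^2 = 1.5784
Iter 12: z = 0.3122 + 0.2166i, |z|^2 = 0.1444
Iter 13: z = -1.1764 + 0.0023i, |z|^2 = 1.3840
Iter 14: z = 0.1570 + -0.1384i, |z|^2 = 0.0438
Did not escape in 15 iterations → in set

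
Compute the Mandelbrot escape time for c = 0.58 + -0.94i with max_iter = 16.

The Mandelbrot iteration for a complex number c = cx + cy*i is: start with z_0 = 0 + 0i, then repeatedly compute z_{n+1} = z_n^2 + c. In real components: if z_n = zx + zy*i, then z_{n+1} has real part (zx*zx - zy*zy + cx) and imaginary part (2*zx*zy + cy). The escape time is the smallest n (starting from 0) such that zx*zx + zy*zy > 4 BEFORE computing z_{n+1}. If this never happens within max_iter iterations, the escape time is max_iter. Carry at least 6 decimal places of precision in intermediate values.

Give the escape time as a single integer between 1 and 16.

z_0 = 0 + 0i, c = 0.5800 + -0.9400i
Iter 1: z = 0.5800 + -0.9400i, |z|^2 = 1.2200
Iter 2: z = 0.0328 + -2.0304i, |z|^2 = 4.1236
Escaped at iteration 2

Answer: 2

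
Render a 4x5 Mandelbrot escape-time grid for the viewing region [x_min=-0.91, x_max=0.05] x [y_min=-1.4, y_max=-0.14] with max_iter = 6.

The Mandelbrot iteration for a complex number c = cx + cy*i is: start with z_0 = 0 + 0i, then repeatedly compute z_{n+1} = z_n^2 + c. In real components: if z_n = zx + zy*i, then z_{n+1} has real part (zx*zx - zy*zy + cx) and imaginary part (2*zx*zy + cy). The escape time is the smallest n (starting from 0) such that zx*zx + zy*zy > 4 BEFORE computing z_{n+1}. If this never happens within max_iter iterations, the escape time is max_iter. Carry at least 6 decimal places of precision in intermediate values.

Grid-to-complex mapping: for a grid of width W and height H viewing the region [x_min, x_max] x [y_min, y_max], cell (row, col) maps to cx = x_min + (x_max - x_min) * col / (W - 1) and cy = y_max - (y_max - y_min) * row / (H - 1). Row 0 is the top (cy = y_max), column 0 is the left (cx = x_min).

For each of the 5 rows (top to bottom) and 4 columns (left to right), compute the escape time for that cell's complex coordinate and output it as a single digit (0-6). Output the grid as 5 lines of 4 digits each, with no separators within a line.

(row=0, col=0): c = -0.9100 + -0.1400i → escape time 6
(row=0, col=1): c = -0.5900 + -0.1400i → escape time 6
(row=0, col=2): c = -0.2700 + -0.1400i → escape time 6
(row=0, col=3): c = 0.0500 + -0.1400i → escape time 6
(row=1, col=0): c = -0.9100 + -0.4550i → escape time 6
(row=1, col=1): c = -0.5900 + -0.4550i → escape time 6
(row=1, col=2): c = -0.2700 + -0.4550i → escape time 6
(row=1, col=3): c = 0.0500 + -0.4550i → escape time 6
(row=2, col=0): c = -0.9100 + -0.7700i → escape time 4
(row=2, col=1): c = -0.5900 + -0.7700i → escape time 5
(row=2, col=2): c = -0.2700 + -0.7700i → escape time 6
(row=2, col=3): c = 0.0500 + -0.7700i → escape time 6
(row=3, col=0): c = -0.9100 + -1.0850i → escape time 3
(row=3, col=1): c = -0.5900 + -1.0850i → escape time 3
(row=3, col=2): c = -0.2700 + -1.0850i → escape time 5
(row=3, col=3): c = 0.0500 + -1.0850i → escape time 4
(row=4, col=0): c = -0.9100 + -1.4000i → escape time 2
(row=4, col=1): c = -0.5900 + -1.4000i → escape time 2
(row=4, col=2): c = -0.2700 + -1.4000i → escape time 2
(row=4, col=3): c = 0.0500 + -1.4000i → escape time 2

Answer: 6666
6666
4566
3354
2222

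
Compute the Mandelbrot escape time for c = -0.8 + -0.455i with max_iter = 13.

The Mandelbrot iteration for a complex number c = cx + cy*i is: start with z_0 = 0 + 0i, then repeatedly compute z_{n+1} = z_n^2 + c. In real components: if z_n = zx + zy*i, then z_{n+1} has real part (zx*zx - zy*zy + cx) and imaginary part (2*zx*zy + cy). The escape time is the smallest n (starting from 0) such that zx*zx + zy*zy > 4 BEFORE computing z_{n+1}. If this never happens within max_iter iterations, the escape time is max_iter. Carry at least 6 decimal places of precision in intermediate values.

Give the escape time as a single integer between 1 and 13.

z_0 = 0 + 0i, c = -0.8000 + -0.4550i
Iter 1: z = -0.8000 + -0.4550i, |z|^2 = 0.8470
Iter 2: z = -0.3670 + 0.2730i, |z|^2 = 0.2092
Iter 3: z = -0.7398 + -0.6554i, |z|^2 = 0.9769
Iter 4: z = -0.6822 + 0.5148i, |z|^2 = 0.7304
Iter 5: z = -0.5996 + -1.1573i, |z|^2 = 1.6989
Iter 6: z = -1.7799 + 0.9328i, |z|^2 = 4.0383
Escaped at iteration 6

Answer: 6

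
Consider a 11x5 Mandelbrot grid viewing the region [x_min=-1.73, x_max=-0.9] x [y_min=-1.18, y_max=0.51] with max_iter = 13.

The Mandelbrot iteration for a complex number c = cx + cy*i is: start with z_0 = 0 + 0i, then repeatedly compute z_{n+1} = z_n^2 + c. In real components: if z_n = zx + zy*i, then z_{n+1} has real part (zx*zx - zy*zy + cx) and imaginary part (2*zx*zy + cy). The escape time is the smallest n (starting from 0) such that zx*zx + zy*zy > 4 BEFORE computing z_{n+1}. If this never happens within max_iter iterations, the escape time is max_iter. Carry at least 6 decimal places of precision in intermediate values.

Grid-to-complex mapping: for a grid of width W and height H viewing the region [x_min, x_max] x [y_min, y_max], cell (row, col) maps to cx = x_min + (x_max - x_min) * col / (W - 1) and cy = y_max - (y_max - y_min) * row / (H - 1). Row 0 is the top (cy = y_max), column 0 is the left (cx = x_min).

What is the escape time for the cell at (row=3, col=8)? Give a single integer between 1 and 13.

z_0 = 0 + 0i, c = -1.0660 + -0.7575i
Iter 1: z = -1.0660 + -0.7575i, |z|^2 = 1.7102
Iter 2: z = -0.5035 + 0.8575i, |z|^2 = 0.9888
Iter 3: z = -1.5478 + -1.6209i, |z|^2 = 5.0231
Escaped at iteration 3

Answer: 3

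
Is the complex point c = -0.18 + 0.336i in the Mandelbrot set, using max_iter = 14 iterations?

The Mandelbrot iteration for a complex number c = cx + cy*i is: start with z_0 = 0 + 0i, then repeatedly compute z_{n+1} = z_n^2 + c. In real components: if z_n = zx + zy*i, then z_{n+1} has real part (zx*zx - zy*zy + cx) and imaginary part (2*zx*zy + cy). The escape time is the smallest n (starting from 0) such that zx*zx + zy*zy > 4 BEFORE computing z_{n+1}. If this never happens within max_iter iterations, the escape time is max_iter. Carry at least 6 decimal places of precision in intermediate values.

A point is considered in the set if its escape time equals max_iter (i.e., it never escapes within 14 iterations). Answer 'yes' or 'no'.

Answer: yes

Derivation:
z_0 = 0 + 0i, c = -0.1800 + 0.3360i
Iter 1: z = -0.1800 + 0.3360i, |z|^2 = 0.1453
Iter 2: z = -0.2605 + 0.2150i, |z|^2 = 0.1141
Iter 3: z = -0.1584 + 0.2240i, |z|^2 = 0.0752
Iter 4: z = -0.2051 + 0.2651i, |z|^2 = 0.1123
Iter 5: z = -0.2082 + 0.2273i, |z|^2 = 0.0950
Iter 6: z = -0.1883 + 0.2414i, |z|^2 = 0.0937
Iter 7: z = -0.2028 + 0.2451i, |z|^2 = 0.1012
Iter 8: z = -0.1989 + 0.2366i, |z|^2 = 0.0956
Iter 9: z = -0.1964 + 0.2419i, |z|^2 = 0.0971
Iter 10: z = -0.1999 + 0.2410i, |z|^2 = 0.0981
Iter 11: z = -0.1981 + 0.2396i, |z|^2 = 0.0967
Iter 12: z = -0.1982 + 0.2411i, |z|^2 = 0.0974
Iter 13: z = -0.1988 + 0.2405i, |z|^2 = 0.0974
Did not escape in 14 iterations → in set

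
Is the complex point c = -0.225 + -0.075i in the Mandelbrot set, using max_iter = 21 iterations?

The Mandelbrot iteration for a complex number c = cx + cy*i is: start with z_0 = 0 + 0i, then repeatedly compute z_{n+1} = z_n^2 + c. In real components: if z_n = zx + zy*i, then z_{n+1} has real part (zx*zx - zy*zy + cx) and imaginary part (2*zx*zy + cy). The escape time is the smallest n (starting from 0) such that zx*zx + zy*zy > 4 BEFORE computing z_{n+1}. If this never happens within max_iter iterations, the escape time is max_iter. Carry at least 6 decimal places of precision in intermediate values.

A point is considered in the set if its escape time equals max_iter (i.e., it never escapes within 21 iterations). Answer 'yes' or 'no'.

Answer: yes

Derivation:
z_0 = 0 + 0i, c = -0.2250 + -0.0750i
Iter 1: z = -0.2250 + -0.0750i, |z|^2 = 0.0563
Iter 2: z = -0.1800 + -0.0412i, |z|^2 = 0.0341
Iter 3: z = -0.1943 + -0.0602i, |z|^2 = 0.0414
Iter 4: z = -0.1909 + -0.0516i, |z|^2 = 0.0391
Iter 5: z = -0.1912 + -0.0553i, |z|^2 = 0.0396
Iter 6: z = -0.1915 + -0.0539i, |z|^2 = 0.0396
Iter 7: z = -0.1912 + -0.0544i, |z|^2 = 0.0395
Iter 8: z = -0.1914 + -0.0542i, |z|^2 = 0.0396
Iter 9: z = -0.1913 + -0.0543i, |z|^2 = 0.0395
Iter 10: z = -0.1913 + -0.0542i, |z|^2 = 0.0396
Iter 11: z = -0.1913 + -0.0542i, |z|^2 = 0.0395
Iter 12: z = -0.1913 + -0.0542i, |z|^2 = 0.0396
Iter 13: z = -0.1913 + -0.0542i, |z|^2 = 0.0396
Iter 14: z = -0.1913 + -0.0542i, |z|^2 = 0.0396
Iter 15: z = -0.1913 + -0.0542i, |z|^2 = 0.0396
Iter 16: z = -0.1913 + -0.0542i, |z|^2 = 0.0396
Iter 17: z = -0.1913 + -0.0542i, |z|^2 = 0.0396
Iter 18: z = -0.1913 + -0.0542i, |z|^2 = 0.0396
Iter 19: z = -0.1913 + -0.0542i, |z|^2 = 0.0396
Iter 20: z = -0.1913 + -0.0542i, |z|^2 = 0.0396
Did not escape in 21 iterations → in set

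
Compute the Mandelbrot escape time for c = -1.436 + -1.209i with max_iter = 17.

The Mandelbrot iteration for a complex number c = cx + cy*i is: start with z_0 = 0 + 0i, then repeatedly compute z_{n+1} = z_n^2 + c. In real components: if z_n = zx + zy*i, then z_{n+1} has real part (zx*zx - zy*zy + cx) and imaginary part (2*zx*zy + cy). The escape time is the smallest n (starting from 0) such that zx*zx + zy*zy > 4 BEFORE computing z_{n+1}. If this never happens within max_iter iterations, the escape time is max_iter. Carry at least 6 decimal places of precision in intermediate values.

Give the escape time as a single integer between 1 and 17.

Answer: 2

Derivation:
z_0 = 0 + 0i, c = -1.4360 + -1.2090i
Iter 1: z = -1.4360 + -1.2090i, |z|^2 = 3.5238
Iter 2: z = -0.8356 + 2.2632i, |z|^2 = 5.8205
Escaped at iteration 2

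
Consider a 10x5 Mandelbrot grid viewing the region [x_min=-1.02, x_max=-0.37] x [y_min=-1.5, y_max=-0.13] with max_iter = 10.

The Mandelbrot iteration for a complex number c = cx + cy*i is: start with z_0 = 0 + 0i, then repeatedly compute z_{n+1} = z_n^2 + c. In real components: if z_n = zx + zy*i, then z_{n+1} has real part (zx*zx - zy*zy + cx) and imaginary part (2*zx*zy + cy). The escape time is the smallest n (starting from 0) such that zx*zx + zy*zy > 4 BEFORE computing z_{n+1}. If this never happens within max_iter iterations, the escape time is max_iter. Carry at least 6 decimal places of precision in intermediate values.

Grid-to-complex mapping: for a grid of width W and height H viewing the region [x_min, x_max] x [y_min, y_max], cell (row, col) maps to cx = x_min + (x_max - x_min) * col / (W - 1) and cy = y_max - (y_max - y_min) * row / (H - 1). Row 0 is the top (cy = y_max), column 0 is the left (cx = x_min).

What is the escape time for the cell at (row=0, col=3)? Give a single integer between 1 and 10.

z_0 = 0 + 0i, c = -0.8033 + -0.1300i
Iter 1: z = -0.8033 + -0.1300i, |z|^2 = 0.6622
Iter 2: z = -0.1749 + 0.0789i, |z|^2 = 0.0368
Iter 3: z = -0.7790 + -0.1576i, |z|^2 = 0.6316
Iter 4: z = -0.2214 + 0.1155i, |z|^2 = 0.0623
Iter 5: z = -0.7677 + -0.1811i, |z|^2 = 0.6221
Iter 6: z = -0.2468 + 0.1481i, |z|^2 = 0.0829
Iter 7: z = -0.7643 + -0.2031i, |z|^2 = 0.6255
Iter 8: z = -0.2604 + 0.1805i, |z|^2 = 0.1004
Iter 9: z = -0.7681 + -0.2240i, |z|^2 = 0.6402

Answer: 10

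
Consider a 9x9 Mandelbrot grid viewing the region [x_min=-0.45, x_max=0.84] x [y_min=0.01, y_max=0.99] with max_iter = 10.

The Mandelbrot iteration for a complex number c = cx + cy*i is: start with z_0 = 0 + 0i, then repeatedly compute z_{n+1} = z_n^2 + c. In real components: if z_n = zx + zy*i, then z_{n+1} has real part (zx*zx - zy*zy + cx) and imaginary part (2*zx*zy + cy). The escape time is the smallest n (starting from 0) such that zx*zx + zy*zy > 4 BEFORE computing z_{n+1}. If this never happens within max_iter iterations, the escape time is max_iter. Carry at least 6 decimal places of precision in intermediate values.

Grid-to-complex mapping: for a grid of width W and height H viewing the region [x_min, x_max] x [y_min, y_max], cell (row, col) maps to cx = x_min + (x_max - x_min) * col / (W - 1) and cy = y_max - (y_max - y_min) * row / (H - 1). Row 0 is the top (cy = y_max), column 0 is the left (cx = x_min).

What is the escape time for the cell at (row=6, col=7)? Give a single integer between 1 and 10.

Answer: 3

Derivation:
z_0 = 0 + 0i, c = 0.6788 + 0.2550i
Iter 1: z = 0.6788 + 0.2550i, |z|^2 = 0.5257
Iter 2: z = 1.0744 + 0.6012i, |z|^2 = 1.5158
Iter 3: z = 1.4717 + 1.5468i, |z|^2 = 4.5587
Escaped at iteration 3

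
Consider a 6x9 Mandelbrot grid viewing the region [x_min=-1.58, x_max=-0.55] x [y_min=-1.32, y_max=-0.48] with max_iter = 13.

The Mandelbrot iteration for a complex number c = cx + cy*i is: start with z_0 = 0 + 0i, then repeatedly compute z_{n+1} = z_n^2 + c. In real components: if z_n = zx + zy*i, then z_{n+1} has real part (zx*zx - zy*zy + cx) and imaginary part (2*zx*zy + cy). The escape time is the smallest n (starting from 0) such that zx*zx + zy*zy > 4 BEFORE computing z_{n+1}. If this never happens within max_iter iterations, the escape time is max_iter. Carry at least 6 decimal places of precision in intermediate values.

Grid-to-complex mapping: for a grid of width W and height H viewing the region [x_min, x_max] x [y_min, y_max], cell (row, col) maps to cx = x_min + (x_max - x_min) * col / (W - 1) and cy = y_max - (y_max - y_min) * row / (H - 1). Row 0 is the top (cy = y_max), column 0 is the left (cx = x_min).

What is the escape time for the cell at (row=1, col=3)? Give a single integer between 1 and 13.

z_0 = 0 + 0i, c = -0.9620 + -0.5850i
Iter 1: z = -0.9620 + -0.5850i, |z|^2 = 1.2677
Iter 2: z = -0.3788 + 0.5405i, |z|^2 = 0.4357
Iter 3: z = -1.1107 + -0.9945i, |z|^2 = 2.2227
Iter 4: z = -0.7173 + 1.6242i, |z|^2 = 3.1525
Iter 5: z = -3.0854 + -2.9152i, |z|^2 = 18.0180
Escaped at iteration 5

Answer: 5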